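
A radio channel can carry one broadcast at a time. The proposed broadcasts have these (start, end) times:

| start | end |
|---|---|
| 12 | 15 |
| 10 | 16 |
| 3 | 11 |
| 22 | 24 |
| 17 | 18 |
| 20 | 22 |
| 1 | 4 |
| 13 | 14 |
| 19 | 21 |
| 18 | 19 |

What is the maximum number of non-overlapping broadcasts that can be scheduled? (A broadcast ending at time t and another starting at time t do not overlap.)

6

Greedy by earliest finish: after sorting by end time, pick each interval compatible with the last pick.
By end time: (1,4), (3,11), (13,14), (12,15), (10,16), (17,18), (18,19), (19,21), (20,22), (22,24).
Pick (1,4); next start ≥ 4 → (13,14); next start ≥ 14 → (17,18); next start ≥ 18 → (18,19); next start ≥ 19 → (19,21); next start ≥ 21 → (22,24).
Selected 6 broadcasts.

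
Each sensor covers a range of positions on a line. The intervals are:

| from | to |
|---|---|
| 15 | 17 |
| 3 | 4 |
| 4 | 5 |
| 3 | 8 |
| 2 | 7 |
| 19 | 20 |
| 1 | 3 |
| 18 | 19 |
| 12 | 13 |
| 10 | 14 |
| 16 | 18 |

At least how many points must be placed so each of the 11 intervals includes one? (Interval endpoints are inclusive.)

Sorted: [1,3] [3,4] [4,5] [2,7] [3,8] [12,13] [10,14] [15,17] [16,18] [18,19] [19,20]
{[1,3],[3,4]} hit by 3; {[4,5],[2,7],[3,8]} hit by 5; {[12,13],[10,14]} hit by 13; {[15,17],[16,18]} hit by 17; {[18,19],[19,20]} hit by 19.
Points: 3, 5, 13, 17, 19 (5 total).

5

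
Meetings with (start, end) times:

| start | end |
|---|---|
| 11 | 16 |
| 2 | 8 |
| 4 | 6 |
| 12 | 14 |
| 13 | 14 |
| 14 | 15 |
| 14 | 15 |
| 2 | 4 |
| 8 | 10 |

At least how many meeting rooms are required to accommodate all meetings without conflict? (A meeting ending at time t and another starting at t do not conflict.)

The answer is the maximum number of intervals overlapping at any instant.
Events (time:±→running): 2:+→1 2:+→2 4:-→1 4:+→2 6:-→1 8:-→0 8:+→1 10:-→0 11:+→1 12:+→2 13:+→3 … peak 3.

3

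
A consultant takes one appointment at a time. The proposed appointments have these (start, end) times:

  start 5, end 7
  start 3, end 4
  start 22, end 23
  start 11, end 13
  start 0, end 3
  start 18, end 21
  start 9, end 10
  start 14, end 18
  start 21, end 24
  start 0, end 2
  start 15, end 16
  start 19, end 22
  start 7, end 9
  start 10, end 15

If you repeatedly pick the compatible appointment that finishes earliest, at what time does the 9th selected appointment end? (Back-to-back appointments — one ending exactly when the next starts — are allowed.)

Order by finish time; keep every interval that doesn't clash with the previous kept one.
Sorted by end: (0,2)  (0,3)  (3,4)  (5,7)  (7,9)  (9,10)  (11,13)  (10,15)  (15,16)  (14,18)  (18,21)  (19,22)  (22,23)  (21,24)
take (0,2); skip (0,3); take (3,4); take (5,7); take (7,9); take (9,10); take (11,13); take (15,16); take (18,21); skip (19,22); take (22,23).
Selected: (0,2) (3,4) (5,7) (7,9) (9,10) (11,13) (15,16) (18,21) (22,23)

23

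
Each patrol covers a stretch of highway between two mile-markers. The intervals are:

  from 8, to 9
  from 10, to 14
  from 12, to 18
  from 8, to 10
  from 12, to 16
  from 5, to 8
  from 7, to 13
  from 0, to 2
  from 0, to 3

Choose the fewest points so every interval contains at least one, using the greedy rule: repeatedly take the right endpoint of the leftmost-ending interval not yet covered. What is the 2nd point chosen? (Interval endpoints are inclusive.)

Process intervals by earliest right end; each time one isn't hit yet, stab at its right endpoint.
Sorted: [0,2] [0,3] [5,8] [8,9] [8,10] [7,13] [10,14] [12,16] [12,18]
{[0,2],[0,3]} hit by 2; {[5,8],[8,9],[8,10],[7,13]} hit by 8; {[10,14],[12,16],[12,18]} hit by 14.
Points: 2, 8, 14 (3 total).

8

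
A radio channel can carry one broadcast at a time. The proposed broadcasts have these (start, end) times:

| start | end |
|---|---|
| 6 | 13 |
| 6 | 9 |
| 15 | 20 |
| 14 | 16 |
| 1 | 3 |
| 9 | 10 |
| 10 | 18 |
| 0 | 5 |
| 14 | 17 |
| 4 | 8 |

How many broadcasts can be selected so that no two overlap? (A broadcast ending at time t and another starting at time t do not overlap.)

4

By end time: (1,3), (0,5), (4,8), (6,9), (9,10), (6,13), (14,16), (14,17), (10,18), (15,20).
Pick (1,3); next start ≥ 3 → (4,8); next start ≥ 8 → (9,10); next start ≥ 10 → (14,16).
Selected 4 broadcasts.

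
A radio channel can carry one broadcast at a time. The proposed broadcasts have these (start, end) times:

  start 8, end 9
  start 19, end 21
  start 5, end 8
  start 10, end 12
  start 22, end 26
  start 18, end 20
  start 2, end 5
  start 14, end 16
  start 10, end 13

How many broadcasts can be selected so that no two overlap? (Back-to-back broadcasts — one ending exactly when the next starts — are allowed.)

7

Greedy by earliest finish: after sorting by end time, pick each interval compatible with the last pick.
Sorted by end: (2,5)  (5,8)  (8,9)  (10,12)  (10,13)  (14,16)  (18,20)  (19,21)  (22,26)
take (2,5); take (5,8); take (8,9); take (10,12); take (14,16); take (18,20); take (22,26).
Selected 7 broadcasts.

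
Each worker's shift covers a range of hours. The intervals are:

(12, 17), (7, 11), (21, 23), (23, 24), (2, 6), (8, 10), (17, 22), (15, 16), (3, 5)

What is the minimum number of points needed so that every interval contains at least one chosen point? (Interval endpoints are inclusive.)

Process intervals by earliest right end; each time one isn't hit yet, stab at its right endpoint.
By right end: [3,5]  [2,6]  [8,10]  [7,11]  [15,16]  [12,17]  [17,22]  [21,23]  [23,24]
[3,5] uncovered → point at 5; [8,10] uncovered → point at 10; [15,16] uncovered → point at 16; [17,22] uncovered → point at 22; [23,24] uncovered → point at 24.
Points: 5, 10, 16, 22, 24 (5 total).

5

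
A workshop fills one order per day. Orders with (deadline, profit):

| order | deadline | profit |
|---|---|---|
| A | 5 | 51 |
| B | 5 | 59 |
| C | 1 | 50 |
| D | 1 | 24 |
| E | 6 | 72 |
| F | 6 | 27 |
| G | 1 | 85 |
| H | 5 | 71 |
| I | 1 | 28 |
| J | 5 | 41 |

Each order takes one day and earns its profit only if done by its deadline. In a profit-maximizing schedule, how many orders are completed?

6

Sort by profit descending; place each in the latest free slot ≤ its deadline.
Profit order: G=85 E=72 H=71 B=59 A=51 C=50 J=41 I=28 F=27 D=24
Assign: G→slot 1, E→slot 6, H→slot 5, B→slot 4, A→slot 3, C skipped, J→slot 2, I skipped, F skipped, D skipped.
Slots: [1:G] [2:J] [3:A] [4:B] [5:H] [6:E]
6 of 10 scheduled.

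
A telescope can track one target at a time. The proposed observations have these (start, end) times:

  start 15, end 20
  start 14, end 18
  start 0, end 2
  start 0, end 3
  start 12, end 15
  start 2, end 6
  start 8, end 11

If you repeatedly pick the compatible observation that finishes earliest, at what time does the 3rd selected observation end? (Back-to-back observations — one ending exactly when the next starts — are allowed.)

Greedy by earliest finish: after sorting by end time, pick each interval compatible with the last pick.
Sorted by end: (0,2)  (0,3)  (2,6)  (8,11)  (12,15)  (14,18)  (15,20)
take (0,2); take (2,6); take (8,11); take (12,15); skip (14,18); take (15,20).
Selected: (0,2) (2,6) (8,11) (12,15) (15,20)

11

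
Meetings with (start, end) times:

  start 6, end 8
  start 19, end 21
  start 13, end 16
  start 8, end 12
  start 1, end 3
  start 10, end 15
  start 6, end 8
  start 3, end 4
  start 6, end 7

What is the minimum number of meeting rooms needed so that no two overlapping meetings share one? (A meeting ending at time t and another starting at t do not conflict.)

Count concurrent intervals with a sweep; the peak is the room count.
Events (time:±→running): 1:+→1 3:-→0 3:+→1 4:-→0 6:+→1 6:+→2 6:+→3 … peak 3.

3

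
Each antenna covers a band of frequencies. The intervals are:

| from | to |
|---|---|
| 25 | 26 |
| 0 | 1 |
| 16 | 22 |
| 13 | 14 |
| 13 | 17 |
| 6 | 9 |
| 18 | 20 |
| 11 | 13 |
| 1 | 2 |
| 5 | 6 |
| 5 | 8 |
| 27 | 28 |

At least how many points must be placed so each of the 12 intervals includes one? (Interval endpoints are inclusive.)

6

Process intervals by earliest right end; each time one isn't hit yet, stab at its right endpoint.
By right end: [0,1]  [1,2]  [5,6]  [5,8]  [6,9]  [11,13]  [13,14]  [13,17]  [18,20]  [16,22]  [25,26]  [27,28]
[0,1] uncovered → point at 1; [5,6] uncovered → point at 6; [11,13] uncovered → point at 13; [18,20] uncovered → point at 20; [25,26] uncovered → point at 26; [27,28] uncovered → point at 28.
Points: 1, 6, 13, 20, 26, 28 (6 total).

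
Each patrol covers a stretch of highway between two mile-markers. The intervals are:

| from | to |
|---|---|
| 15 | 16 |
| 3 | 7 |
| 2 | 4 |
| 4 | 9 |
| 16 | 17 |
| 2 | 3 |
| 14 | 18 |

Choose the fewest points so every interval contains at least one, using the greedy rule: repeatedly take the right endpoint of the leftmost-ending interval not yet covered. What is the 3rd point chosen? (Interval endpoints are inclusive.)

16

Sort by right endpoint; whenever an interval is uncovered, place a point at its right end.
Sorted: [2,3] [2,4] [3,7] [4,9] [15,16] [16,17] [14,18]
{[2,3],[2,4],[3,7]} hit by 3; {[4,9]} hit by 9; {[15,16],[16,17],[14,18]} hit by 16.
Points: 3, 9, 16 (3 total).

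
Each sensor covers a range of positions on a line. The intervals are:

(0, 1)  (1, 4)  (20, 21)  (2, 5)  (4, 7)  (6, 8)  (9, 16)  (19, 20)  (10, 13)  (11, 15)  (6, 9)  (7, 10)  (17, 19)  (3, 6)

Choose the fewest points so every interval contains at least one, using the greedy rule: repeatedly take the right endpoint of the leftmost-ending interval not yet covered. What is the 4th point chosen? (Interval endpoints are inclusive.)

Process intervals by earliest right end; each time one isn't hit yet, stab at its right endpoint.
Sorted: [0,1] [1,4] [2,5] [3,6] [4,7] [6,8] [6,9] [7,10] [10,13] [11,15] [9,16] [17,19] [19,20] [20,21]
{[0,1],[1,4]} hit by 1; {[2,5],[3,6],[4,7]} hit by 5; {[6,8],[6,9],[7,10]} hit by 8; {[10,13],[11,15],[9,16]} hit by 13; {[17,19],[19,20]} hit by 19; {[20,21]} hit by 21.
Points: 1, 5, 8, 13, 19, 21 (6 total).

13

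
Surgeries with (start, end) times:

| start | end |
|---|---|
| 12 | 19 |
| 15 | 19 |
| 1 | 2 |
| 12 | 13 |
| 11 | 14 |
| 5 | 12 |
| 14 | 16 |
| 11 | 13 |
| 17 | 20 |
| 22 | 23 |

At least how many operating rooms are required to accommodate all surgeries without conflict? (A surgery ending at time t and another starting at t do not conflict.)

4

Events (time:±→running): 1:+→1 2:-→0 5:+→1 11:+→2 11:+→3 12:-→2 12:+→3 12:+→4 … peak 4.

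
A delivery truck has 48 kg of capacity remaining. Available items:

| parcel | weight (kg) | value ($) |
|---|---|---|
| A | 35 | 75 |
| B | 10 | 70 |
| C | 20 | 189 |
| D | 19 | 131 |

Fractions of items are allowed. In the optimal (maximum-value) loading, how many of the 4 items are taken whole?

Ratios (sorted): C 9.45, B 7.00, D 6.89, A 2.14
take C (20 @ 189); take B (10 @ 70); take 18/19 of D → 124.11. Capacity used 48/48.
2 item(s) taken whole; one partial (take 18/19 of D).

2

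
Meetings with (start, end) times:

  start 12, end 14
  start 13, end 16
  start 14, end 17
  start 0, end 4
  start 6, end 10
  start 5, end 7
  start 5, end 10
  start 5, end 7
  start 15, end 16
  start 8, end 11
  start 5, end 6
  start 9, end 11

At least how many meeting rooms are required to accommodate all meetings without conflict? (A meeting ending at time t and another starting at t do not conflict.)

Count concurrent intervals with a sweep; the peak is the room count.
Events (time:±→running): 0:+→1 4:-→0 5:+→1 5:+→2 5:+→3 5:+→4 … peak 4.

4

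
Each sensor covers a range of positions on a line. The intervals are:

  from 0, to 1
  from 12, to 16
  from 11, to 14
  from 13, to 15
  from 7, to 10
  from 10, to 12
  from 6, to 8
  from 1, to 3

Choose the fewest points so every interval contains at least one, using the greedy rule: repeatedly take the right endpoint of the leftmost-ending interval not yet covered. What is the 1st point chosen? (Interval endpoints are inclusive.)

Process intervals by earliest right end; each time one isn't hit yet, stab at its right endpoint.
By right end: [0,1]  [1,3]  [6,8]  [7,10]  [10,12]  [11,14]  [13,15]  [12,16]
[0,1] uncovered → point at 1; [6,8] uncovered → point at 8; [10,12] uncovered → point at 12; [13,15] uncovered → point at 15.
Points: 1, 8, 12, 15 (4 total).

1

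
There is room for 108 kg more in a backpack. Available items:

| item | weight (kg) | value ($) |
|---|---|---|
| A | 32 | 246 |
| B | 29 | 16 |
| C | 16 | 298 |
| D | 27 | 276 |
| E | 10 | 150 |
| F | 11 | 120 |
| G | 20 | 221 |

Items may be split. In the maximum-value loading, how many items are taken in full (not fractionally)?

Greedy by value/weight ratio, highest first.
Ratios (sorted): C 18.62, E 15.00, G 11.05, F 10.91, D 10.22, A 7.69, B 0.55
take C (16 @ 298); take E (10 @ 150); take G (20 @ 221); take F (11 @ 120); take D (27 @ 276); take 24/32 of A → 184.50. Capacity used 108/108.
5 item(s) taken whole; one partial (take 24/32 of A).

5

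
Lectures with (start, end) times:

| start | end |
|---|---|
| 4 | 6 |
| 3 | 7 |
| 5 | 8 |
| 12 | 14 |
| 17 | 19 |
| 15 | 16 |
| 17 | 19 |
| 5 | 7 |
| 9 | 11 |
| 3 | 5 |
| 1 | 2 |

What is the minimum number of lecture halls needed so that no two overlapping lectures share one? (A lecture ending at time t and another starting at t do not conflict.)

4

Count concurrent intervals with a sweep; the peak is the room count.
starts: [1, 3, 3, 4, 5, 5, 9, 12, 15, 17, 17]
ends:   [2, 5, 6, 7, 7, 8, 11, 14, 16, 19, 19]
s1→1 e2→0 s3→1 s3→2 s4→3 e5→2 s5→3 s5→4  — peak 4.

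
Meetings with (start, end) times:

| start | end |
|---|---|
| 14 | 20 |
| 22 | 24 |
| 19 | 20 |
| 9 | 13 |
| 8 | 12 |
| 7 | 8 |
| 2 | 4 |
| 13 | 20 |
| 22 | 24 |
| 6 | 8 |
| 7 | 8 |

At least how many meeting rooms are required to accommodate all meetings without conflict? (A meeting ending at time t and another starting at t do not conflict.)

Events (time:±→running): 2:+→1 4:-→0 6:+→1 7:+→2 7:+→3 … peak 3.

3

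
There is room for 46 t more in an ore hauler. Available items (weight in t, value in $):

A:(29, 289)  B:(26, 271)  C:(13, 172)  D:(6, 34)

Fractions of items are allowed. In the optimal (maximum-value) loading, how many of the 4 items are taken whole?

2

Ratios (sorted): C 13.23, B 10.42, A 9.97, D 5.67
take C (13 @ 172); take B (26 @ 271); take 7/29 of A → 69.76. Capacity used 46/46.
2 item(s) taken whole; one partial (take 7/29 of A).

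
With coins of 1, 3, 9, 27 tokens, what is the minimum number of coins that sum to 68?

68 − 2×27→14 − 1×9→5 − 1×3→2 − 2×1→0
Total coins = 2 + 1 + 1 + 2 = 6

6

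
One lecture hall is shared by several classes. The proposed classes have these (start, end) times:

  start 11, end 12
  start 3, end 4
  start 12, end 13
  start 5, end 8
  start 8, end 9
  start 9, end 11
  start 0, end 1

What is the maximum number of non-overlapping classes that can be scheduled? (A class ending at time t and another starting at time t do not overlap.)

Sorted by end: (0,1)  (3,4)  (5,8)  (8,9)  (9,11)  (11,12)  (12,13)
take (0,1); take (3,4); take (5,8); take (8,9); take (9,11); take (11,12); take (12,13).
Selected 7 classes.

7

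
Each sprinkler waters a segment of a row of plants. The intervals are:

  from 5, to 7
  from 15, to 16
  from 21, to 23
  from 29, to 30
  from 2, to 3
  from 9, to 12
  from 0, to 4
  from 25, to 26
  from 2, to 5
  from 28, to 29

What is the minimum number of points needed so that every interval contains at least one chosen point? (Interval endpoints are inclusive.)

7

Sort by right endpoint; whenever an interval is uncovered, place a point at its right end.
Sorted: [2,3] [0,4] [2,5] [5,7] [9,12] [15,16] [21,23] [25,26] [28,29] [29,30]
{[2,3],[0,4],[2,5]} hit by 3; {[5,7]} hit by 7; {[9,12]} hit by 12; {[15,16]} hit by 16; {[21,23]} hit by 23; {[25,26]} hit by 26; {[28,29],[29,30]} hit by 29.
Points: 3, 7, 12, 16, 23, 26, 29 (7 total).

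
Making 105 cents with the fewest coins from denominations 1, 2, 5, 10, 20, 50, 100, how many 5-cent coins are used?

Use the largest denomination that fits, subtract, and repeat.
105 = 1×100 + 1×5
Count of 5: 1

1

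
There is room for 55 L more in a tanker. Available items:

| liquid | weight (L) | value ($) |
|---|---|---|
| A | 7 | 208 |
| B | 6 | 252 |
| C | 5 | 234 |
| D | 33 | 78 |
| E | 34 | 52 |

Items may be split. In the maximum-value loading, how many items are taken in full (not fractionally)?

Greedy by value/weight ratio, highest first.
Order: C (234/5=46.80) > B (252/6=42.00) > A (208/7=29.71) > D (78/33=2.36) > E (52/34=1.53)
Fill: take C (5 @ 234) → take B (6 @ 252) → take A (7 @ 208) → take D (33 @ 78) → take 4/34 of E → 6.12; 55/55 used.
4 item(s) taken whole; one partial (take 4/34 of E).

4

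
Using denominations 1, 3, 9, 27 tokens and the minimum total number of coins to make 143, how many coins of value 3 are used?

2

Use the largest denomination that fits, subtract, and repeat.
143 − 5×27→8 − 2×3→2 − 2×1→0
Count of 3: 2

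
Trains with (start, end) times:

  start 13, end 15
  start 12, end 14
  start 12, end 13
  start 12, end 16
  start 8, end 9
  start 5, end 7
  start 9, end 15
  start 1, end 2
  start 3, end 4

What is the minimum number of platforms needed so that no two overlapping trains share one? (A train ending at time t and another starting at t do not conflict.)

The answer is the maximum number of intervals overlapping at any instant.
starts: [1, 3, 5, 8, 9, 12, 12, 12, 13]
ends:   [2, 4, 7, 9, 13, 14, 15, 15, 16]
s1→1 e2→0 s3→1 e4→0 s5→1 e7→0 s8→1 e9→0 s9→1 s12→2 s12→3 s12→4  — peak 4.

4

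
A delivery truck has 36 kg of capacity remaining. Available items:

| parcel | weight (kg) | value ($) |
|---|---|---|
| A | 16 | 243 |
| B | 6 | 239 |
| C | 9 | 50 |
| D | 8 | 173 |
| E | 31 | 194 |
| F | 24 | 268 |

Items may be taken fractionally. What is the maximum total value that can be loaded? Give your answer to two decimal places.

Order: B (239/6=39.83) > D (173/8=21.62) > A (243/16=15.19) > F (268/24=11.17) > E (194/31=6.26) > C (50/9=5.56)
Fill: take B (6 @ 239) → take D (8 @ 173) → take A (16 @ 243) → take 6/24 of F → 67.00; 36/36 used.
Total value = 722.00

722.00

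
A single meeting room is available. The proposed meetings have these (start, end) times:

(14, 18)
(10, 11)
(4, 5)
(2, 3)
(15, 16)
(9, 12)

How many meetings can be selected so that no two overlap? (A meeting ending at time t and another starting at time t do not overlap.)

By end time: (2,3), (4,5), (10,11), (9,12), (15,16), (14,18).
Pick (2,3); next start ≥ 3 → (4,5); next start ≥ 5 → (10,11); next start ≥ 11 → (15,16).
Selected 4 meetings.

4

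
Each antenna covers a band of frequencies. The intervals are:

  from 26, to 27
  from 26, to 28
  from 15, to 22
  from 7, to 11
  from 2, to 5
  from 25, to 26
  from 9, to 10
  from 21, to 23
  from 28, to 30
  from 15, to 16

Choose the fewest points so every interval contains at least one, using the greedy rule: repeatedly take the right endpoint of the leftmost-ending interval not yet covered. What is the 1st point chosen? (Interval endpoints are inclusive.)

5

By right end: [2,5]  [9,10]  [7,11]  [15,16]  [15,22]  [21,23]  [25,26]  [26,27]  [26,28]  [28,30]
[2,5] uncovered → point at 5; [9,10] uncovered → point at 10; [15,16] uncovered → point at 16; [21,23] uncovered → point at 23; [25,26] uncovered → point at 26; [28,30] uncovered → point at 30.
Points: 5, 10, 16, 23, 26, 30 (6 total).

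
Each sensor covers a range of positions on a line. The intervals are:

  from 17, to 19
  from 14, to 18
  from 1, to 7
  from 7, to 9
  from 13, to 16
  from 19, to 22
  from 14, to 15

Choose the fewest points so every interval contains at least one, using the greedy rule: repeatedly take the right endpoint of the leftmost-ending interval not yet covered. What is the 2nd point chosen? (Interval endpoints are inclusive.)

Process intervals by earliest right end; each time one isn't hit yet, stab at its right endpoint.
Sorted: [1,7] [7,9] [14,15] [13,16] [14,18] [17,19] [19,22]
{[1,7],[7,9]} hit by 7; {[14,15],[13,16],[14,18]} hit by 15; {[17,19],[19,22]} hit by 19.
Points: 7, 15, 19 (3 total).

15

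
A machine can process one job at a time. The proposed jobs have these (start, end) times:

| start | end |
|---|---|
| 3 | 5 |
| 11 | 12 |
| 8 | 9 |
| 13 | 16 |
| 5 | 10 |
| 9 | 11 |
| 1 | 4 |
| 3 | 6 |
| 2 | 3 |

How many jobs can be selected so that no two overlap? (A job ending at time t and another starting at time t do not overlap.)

6

Order by finish time; keep every interval that doesn't clash with the previous kept one.
Sorted by end: (2,3)  (1,4)  (3,5)  (3,6)  (8,9)  (5,10)  (9,11)  (11,12)  (13,16)
take (2,3); take (3,5); take (8,9); take (9,11); take (11,12); take (13,16).
Selected 6 jobs.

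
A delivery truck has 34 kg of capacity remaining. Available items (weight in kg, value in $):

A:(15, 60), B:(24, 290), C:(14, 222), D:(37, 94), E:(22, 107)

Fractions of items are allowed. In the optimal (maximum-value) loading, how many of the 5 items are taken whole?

Order: C (222/14=15.86) > B (290/24=12.08) > E (107/22=4.86) > A (60/15=4.00) > D (94/37=2.54)
Fill: take C (14 @ 222) → take 20/24 of B → 241.67; 34/34 used.
1 item(s) taken whole; one partial (take 20/24 of B).

1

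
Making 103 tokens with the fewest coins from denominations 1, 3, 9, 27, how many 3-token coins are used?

1

Greedy: take as many of the largest coin as possible, then repeat with the remainder.
103 − 3×27→22 − 2×9→4 − 1×3→1 − 1×1→0
Count of 3: 1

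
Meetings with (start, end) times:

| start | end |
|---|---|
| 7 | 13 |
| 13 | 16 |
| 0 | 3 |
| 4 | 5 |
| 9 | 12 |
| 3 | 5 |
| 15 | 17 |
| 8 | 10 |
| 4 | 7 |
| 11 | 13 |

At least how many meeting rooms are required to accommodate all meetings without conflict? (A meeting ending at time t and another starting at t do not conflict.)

Count concurrent intervals with a sweep; the peak is the room count.
starts: [0, 3, 4, 4, 7, 8, 9, 11, 13, 15]
ends:   [3, 5, 5, 7, 10, 12, 13, 13, 16, 17]
s0→1 e3→0 s3→1 s4→2 s4→3  — peak 3.

3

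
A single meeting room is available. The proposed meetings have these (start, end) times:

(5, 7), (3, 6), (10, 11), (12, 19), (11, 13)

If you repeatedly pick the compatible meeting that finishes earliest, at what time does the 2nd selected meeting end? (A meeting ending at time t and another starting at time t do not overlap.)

Order by finish time; keep every interval that doesn't clash with the previous kept one.
Sorted by end: (3,6)  (5,7)  (10,11)  (11,13)  (12,19)
take (3,6); skip (5,7); take (10,11); take (11,13); skip (12,19).
Selected: (3,6) (10,11) (11,13)

11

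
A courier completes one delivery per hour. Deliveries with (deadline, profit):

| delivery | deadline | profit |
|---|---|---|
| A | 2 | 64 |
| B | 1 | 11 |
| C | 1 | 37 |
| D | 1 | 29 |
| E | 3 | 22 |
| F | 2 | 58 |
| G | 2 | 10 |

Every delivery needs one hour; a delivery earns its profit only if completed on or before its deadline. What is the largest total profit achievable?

By profit: A(d2,64), F(d2,58), C(d1,37), D(d1,29), E(d3,22), B(d1,11), G(d2,10)
A→slot 2; F→slot 1; C skipped; D skipped; E→slot 3; B skipped; G skipped.
Profit = 58 + 64 + 22 = 144

144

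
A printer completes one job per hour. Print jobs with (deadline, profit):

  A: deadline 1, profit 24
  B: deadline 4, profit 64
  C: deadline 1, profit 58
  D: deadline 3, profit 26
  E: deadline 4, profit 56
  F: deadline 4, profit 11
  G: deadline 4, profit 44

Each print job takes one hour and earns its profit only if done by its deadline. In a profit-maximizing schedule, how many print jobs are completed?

4

By profit: B(d4,64), C(d1,58), E(d4,56), G(d4,44), D(d3,26), A(d1,24), F(d4,11)
B→slot 4; C→slot 1; E→slot 3; G→slot 2; D skipped; A skipped; F skipped.
4 of 7 scheduled.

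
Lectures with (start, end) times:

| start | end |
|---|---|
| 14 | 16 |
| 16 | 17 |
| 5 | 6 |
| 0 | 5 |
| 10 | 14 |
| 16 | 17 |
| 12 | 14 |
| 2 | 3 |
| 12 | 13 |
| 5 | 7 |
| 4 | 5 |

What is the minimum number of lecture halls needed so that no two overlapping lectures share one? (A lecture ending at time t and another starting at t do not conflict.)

3

The answer is the maximum number of intervals overlapping at any instant.
starts: [0, 2, 4, 5, 5, 10, 12, 12, 14, 16, 16]
ends:   [3, 5, 5, 6, 7, 13, 14, 14, 16, 17, 17]
s0→1 s2→2 e3→1 s4→2 e5→1 e5→0 s5→1 s5→2 e6→1 e7→0 s10→1 s12→2 s12→3  — peak 3.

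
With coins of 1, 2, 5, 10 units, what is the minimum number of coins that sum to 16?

Greedy: take as many of the largest coin as possible, then repeat with the remainder.
16 − 1×10→6 − 1×5→1 − 1×1→0
Total coins = 1 + 1 + 1 = 3

3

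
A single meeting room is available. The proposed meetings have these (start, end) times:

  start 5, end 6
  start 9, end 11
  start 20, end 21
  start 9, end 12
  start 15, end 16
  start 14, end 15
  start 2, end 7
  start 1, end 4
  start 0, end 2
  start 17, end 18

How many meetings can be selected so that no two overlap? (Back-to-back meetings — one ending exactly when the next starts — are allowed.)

Order by finish time; keep every interval that doesn't clash with the previous kept one.
Sorted by end: (0,2)  (1,4)  (5,6)  (2,7)  (9,11)  (9,12)  (14,15)  (15,16)  (17,18)  (20,21)
take (0,2); take (5,6); take (9,11); take (14,15); take (15,16); take (17,18); take (20,21).
Selected 7 meetings.

7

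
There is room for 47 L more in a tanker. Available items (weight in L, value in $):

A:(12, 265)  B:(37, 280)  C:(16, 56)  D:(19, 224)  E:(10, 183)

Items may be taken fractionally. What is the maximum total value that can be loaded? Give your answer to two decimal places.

717.41

Ratios (sorted): A 22.08, E 18.30, D 11.79, B 7.57, C 3.50
take A (12 @ 265); take E (10 @ 183); take D (19 @ 224); take 6/37 of B → 45.41. Capacity used 47/47.
Total value = 717.41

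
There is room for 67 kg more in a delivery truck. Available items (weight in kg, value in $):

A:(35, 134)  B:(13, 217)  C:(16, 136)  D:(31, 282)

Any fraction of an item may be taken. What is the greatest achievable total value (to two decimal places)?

Greedy by value/weight ratio, highest first.
Order: B (217/13=16.69) > D (282/31=9.10) > C (136/16=8.50) > A (134/35=3.83)
Fill: take B (13 @ 217) → take D (31 @ 282) → take C (16 @ 136) → take 7/35 of A → 26.80; 67/67 used.
Total value = 661.80

661.80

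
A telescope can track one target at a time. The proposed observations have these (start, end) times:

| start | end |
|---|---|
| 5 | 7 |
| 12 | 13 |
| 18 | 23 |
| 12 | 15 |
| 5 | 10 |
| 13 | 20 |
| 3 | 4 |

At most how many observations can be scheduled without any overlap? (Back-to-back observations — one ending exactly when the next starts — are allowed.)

Sorted by end: (3,4)  (5,7)  (5,10)  (12,13)  (12,15)  (13,20)  (18,23)
take (3,4); take (5,7); take (12,13); take (13,20).
Selected 4 observations.

4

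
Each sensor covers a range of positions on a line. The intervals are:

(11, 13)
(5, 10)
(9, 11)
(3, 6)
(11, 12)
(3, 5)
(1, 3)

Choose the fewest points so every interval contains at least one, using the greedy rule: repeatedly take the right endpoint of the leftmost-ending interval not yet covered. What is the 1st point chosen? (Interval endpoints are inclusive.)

Process intervals by earliest right end; each time one isn't hit yet, stab at its right endpoint.
By right end: [1,3]  [3,5]  [3,6]  [5,10]  [9,11]  [11,12]  [11,13]
[1,3] uncovered → point at 3; [5,10] uncovered → point at 10; [11,12] uncovered → point at 12.
Points: 3, 10, 12 (3 total).

3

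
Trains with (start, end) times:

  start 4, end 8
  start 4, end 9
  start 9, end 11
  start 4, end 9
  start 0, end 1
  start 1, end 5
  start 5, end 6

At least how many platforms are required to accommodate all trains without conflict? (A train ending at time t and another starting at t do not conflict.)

4

The answer is the maximum number of intervals overlapping at any instant.
Events (time:±→running): 0:+→1 1:-→0 1:+→1 4:+→2 4:+→3 4:+→4 … peak 4.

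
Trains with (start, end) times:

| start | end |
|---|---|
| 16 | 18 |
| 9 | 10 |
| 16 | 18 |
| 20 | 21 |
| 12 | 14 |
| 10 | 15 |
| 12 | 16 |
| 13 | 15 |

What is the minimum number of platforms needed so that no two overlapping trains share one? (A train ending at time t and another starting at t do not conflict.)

Count concurrent intervals with a sweep; the peak is the room count.
Events (time:±→running): 9:+→1 10:-→0 10:+→1 12:+→2 12:+→3 13:+→4 … peak 4.

4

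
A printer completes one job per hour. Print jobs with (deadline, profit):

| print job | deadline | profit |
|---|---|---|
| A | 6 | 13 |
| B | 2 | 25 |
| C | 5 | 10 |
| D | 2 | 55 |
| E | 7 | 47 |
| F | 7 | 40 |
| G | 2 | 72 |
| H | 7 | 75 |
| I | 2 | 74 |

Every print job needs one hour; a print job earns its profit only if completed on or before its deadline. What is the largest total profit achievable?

Take jobs in profit order; each goes to the latest open slot no later than its deadline.
By profit: H(d7,75), I(d2,74), G(d2,72), D(d2,55), E(d7,47), F(d7,40), B(d2,25), A(d6,13), C(d5,10)
H→slot 7; I→slot 2; G→slot 1; D skipped; E→slot 6; F→slot 5; B skipped; A→slot 4; C→slot 3.
Profit = 72 + 74 + 10 + 13 + 40 + 47 + 75 = 331

331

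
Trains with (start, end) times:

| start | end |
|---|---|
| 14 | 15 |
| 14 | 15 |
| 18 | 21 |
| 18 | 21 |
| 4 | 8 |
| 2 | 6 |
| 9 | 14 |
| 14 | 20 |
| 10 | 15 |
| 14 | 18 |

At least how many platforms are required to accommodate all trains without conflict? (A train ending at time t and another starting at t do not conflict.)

Events (time:±→running): 2:+→1 4:+→2 6:-→1 8:-→0 9:+→1 10:+→2 14:-→1 14:+→2 14:+→3 14:+→4 14:+→5 … peak 5.

5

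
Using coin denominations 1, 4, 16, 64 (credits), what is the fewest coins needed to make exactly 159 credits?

Greedy: take as many of the largest coin as possible, then repeat with the remainder.
159 = 2×64 + 1×16 + 3×4 + 3×1
Total coins = 2 + 1 + 3 + 3 = 9

9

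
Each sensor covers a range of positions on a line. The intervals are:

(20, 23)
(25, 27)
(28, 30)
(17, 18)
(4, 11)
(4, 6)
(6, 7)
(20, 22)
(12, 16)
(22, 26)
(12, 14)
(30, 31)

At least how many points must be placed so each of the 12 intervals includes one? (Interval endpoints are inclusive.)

Sort by right endpoint; whenever an interval is uncovered, place a point at its right end.
By right end: [4,6]  [6,7]  [4,11]  [12,14]  [12,16]  [17,18]  [20,22]  [20,23]  [22,26]  [25,27]  [28,30]  [30,31]
[4,6] uncovered → point at 6; [12,14] uncovered → point at 14; [17,18] uncovered → point at 18; [20,22] uncovered → point at 22; [25,27] uncovered → point at 27; [28,30] uncovered → point at 30.
Points: 6, 14, 18, 22, 27, 30 (6 total).

6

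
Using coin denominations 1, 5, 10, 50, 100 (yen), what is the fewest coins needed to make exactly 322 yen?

7

Greedy: take as many of the largest coin as possible, then repeat with the remainder.
322 = 3×100 + 2×10 + 2×1
Total coins = 3 + 2 + 2 = 7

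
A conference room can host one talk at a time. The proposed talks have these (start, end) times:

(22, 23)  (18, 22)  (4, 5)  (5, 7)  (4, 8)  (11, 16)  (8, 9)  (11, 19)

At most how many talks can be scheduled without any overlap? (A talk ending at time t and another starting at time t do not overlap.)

Sorted by end: (4,5)  (5,7)  (4,8)  (8,9)  (11,16)  (11,19)  (18,22)  (22,23)
take (4,5); take (5,7); skip (4,8); take (8,9); take (11,16); take (18,22); take (22,23).
Selected 6 talks.

6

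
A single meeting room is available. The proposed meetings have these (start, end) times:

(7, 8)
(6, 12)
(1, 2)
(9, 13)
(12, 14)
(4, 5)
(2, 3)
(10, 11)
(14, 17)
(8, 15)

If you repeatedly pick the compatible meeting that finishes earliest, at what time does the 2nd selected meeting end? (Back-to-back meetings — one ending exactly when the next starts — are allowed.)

3

Greedy by earliest finish: after sorting by end time, pick each interval compatible with the last pick.
By end time: (1,2), (2,3), (4,5), (7,8), (10,11), (6,12), (9,13), (12,14), (8,15), (14,17).
Pick (1,2); next start ≥ 2 → (2,3); next start ≥ 3 → (4,5); next start ≥ 5 → (7,8); next start ≥ 8 → (10,11); next start ≥ 11 → (12,14); next start ≥ 14 → (14,17).
Selected: (1,2) (2,3) (4,5) (7,8) (10,11) (12,14) (14,17)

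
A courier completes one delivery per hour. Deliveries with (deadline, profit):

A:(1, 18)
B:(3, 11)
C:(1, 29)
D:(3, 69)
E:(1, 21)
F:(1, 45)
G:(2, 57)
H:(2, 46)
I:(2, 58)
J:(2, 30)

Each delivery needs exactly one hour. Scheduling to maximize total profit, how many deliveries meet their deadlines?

3

Profit order: D=69 I=58 G=57 H=46 F=45 J=30 C=29 E=21 A=18 B=11
Assign: D→slot 3, I→slot 2, G→slot 1, H skipped, F skipped, J skipped, C skipped, E skipped, A skipped, B skipped.
Slots: [1:G] [2:I] [3:D]
3 of 10 scheduled.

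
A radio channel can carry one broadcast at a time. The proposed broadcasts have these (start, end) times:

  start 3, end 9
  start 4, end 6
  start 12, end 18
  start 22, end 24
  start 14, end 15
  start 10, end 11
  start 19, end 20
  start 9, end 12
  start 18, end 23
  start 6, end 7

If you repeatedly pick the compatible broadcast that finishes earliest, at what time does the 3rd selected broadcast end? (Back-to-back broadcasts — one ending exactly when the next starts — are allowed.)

Sort by end time and greedily take each interval whose start is ≥ the last chosen end.
By end time: (4,6), (6,7), (3,9), (10,11), (9,12), (14,15), (12,18), (19,20), (18,23), (22,24).
Pick (4,6); next start ≥ 6 → (6,7); next start ≥ 7 → (10,11); next start ≥ 11 → (14,15); next start ≥ 15 → (19,20); next start ≥ 20 → (22,24).
Selected: (4,6) (6,7) (10,11) (14,15) (19,20) (22,24)

11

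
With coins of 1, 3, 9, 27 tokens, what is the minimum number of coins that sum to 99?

5

Use the largest denomination that fits, subtract, and repeat.
99 − 3×27→18 − 2×9→0
Total coins = 3 + 2 = 5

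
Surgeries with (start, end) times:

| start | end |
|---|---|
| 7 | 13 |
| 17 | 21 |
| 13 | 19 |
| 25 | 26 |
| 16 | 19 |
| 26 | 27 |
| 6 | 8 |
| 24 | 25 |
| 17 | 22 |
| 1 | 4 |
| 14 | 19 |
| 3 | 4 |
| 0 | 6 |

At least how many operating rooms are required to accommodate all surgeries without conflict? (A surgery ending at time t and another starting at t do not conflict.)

Count concurrent intervals with a sweep; the peak is the room count.
Events (time:±→running): 0:+→1 1:+→2 3:+→3 4:-→2 4:-→1 6:-→0 6:+→1 7:+→2 8:-→1 13:-→0 13:+→1 14:+→2 16:+→3 17:+→4 17:+→5 … peak 5.

5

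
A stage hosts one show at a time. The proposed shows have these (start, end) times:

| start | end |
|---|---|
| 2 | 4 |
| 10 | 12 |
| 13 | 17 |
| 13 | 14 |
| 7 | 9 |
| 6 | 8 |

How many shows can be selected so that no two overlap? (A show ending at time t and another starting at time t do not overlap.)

Sorted by end: (2,4)  (6,8)  (7,9)  (10,12)  (13,14)  (13,17)
take (2,4); take (6,8); take (10,12); take (13,14).
Selected 4 shows.

4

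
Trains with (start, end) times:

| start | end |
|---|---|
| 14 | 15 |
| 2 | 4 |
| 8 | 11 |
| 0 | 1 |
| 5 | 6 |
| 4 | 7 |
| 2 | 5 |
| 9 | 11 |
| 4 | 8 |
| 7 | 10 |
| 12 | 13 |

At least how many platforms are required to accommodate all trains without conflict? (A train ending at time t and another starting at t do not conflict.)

3

The answer is the maximum number of intervals overlapping at any instant.
Events (time:±→running): 0:+→1 1:-→0 2:+→1 2:+→2 4:-→1 4:+→2 4:+→3 … peak 3.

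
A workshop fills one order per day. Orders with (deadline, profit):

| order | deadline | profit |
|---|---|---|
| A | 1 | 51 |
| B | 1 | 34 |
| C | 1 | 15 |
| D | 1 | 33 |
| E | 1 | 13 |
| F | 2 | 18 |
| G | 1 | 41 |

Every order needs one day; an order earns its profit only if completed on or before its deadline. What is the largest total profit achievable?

By profit: A(d1,51), G(d1,41), B(d1,34), D(d1,33), F(d2,18), C(d1,15), E(d1,13)
A→slot 1; G skipped; B skipped; D skipped; F→slot 2; C skipped; E skipped.
Profit = 51 + 18 = 69

69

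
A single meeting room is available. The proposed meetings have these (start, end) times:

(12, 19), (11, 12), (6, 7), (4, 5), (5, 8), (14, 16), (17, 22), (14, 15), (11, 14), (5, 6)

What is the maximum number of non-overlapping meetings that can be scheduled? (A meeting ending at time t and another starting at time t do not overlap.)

6

Greedy by earliest finish: after sorting by end time, pick each interval compatible with the last pick.
By end time: (4,5), (5,6), (6,7), (5,8), (11,12), (11,14), (14,15), (14,16), (12,19), (17,22).
Pick (4,5); next start ≥ 5 → (5,6); next start ≥ 6 → (6,7); next start ≥ 7 → (11,12); next start ≥ 12 → (14,15); next start ≥ 15 → (17,22).
Selected 6 meetings.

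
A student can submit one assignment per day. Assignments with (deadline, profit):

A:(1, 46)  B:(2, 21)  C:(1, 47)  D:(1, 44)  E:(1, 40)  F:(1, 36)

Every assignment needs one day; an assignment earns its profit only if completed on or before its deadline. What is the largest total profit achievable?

68

Sort by profit descending; place each in the latest free slot ≤ its deadline.
By profit: C(d1,47), A(d1,46), D(d1,44), E(d1,40), F(d1,36), B(d2,21)
C→slot 1; A skipped; D skipped; E skipped; F skipped; B→slot 2.
Profit = 47 + 21 = 68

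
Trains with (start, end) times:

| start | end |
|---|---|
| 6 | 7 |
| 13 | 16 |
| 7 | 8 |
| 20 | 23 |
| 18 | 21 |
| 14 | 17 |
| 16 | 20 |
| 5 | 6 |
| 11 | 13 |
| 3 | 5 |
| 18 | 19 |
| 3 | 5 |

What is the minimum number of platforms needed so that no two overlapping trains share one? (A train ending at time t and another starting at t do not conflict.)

3

Count concurrent intervals with a sweep; the peak is the room count.
Events (time:±→running): 3:+→1 3:+→2 5:-→1 5:-→0 5:+→1 6:-→0 6:+→1 7:-→0 7:+→1 8:-→0 11:+→1 13:-→0 13:+→1 14:+→2 16:-→1 16:+→2 17:-→1 18:+→2 18:+→3 … peak 3.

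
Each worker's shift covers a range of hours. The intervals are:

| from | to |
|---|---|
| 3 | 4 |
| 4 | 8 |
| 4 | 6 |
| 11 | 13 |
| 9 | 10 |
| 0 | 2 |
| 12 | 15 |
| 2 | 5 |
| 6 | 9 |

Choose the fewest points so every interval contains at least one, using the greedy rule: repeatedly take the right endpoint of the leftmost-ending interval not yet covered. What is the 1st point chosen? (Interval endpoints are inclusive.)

2

Sort by right endpoint; whenever an interval is uncovered, place a point at its right end.
Sorted: [0,2] [3,4] [2,5] [4,6] [4,8] [6,9] [9,10] [11,13] [12,15]
{[0,2]} hit by 2; {[3,4],[2,5],[4,6],[4,8]} hit by 4; {[6,9],[9,10]} hit by 9; {[11,13],[12,15]} hit by 13.
Points: 2, 4, 9, 13 (4 total).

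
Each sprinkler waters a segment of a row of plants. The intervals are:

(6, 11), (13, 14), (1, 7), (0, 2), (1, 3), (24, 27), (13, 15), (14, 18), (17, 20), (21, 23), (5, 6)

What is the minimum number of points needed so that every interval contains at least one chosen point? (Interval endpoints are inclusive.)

Sort by right endpoint; whenever an interval is uncovered, place a point at its right end.
By right end: [0,2]  [1,3]  [5,6]  [1,7]  [6,11]  [13,14]  [13,15]  [14,18]  [17,20]  [21,23]  [24,27]
[0,2] uncovered → point at 2; [5,6] uncovered → point at 6; [13,14] uncovered → point at 14; [17,20] uncovered → point at 20; [21,23] uncovered → point at 23; [24,27] uncovered → point at 27.
Points: 2, 6, 14, 20, 23, 27 (6 total).

6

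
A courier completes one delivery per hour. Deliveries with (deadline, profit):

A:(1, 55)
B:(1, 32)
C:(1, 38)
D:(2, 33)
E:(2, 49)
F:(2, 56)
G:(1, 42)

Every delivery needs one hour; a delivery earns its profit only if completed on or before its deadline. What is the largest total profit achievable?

Profit order: F=56 A=55 E=49 G=42 C=38 D=33 B=32
Assign: F→slot 2, A→slot 1, E skipped, G skipped, C skipped, D skipped, B skipped.
Slots: [1:A] [2:F]
Profit = 55 + 56 = 111

111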